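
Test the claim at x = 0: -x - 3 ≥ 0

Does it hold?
x = 0: LHS = -0 - 3 = -3; -3 ≥ 0 — FAILS

The relation fails at x = 0, so x = 0 is a counterexample.

Answer: No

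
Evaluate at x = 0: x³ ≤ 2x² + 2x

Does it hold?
x = 0: LHS = 0³ = 0, RHS = 2·0² + 2·0 = 0; 0 ≤ 0 — holds

The relation is satisfied at x = 0.

Answer: Yes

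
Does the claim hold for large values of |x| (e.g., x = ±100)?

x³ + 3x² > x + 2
x = 100: LHS = 100³ + 3·100² = 1030000, RHS = 100 + 2 = 102; 1030000 > 102 — holds
x = -100: LHS = (-100)³ + 3·(-100)² = -970000, RHS = (-100) + 2 = -98; -970000 > -98 — FAILS

Answer: Partially: holds for x = 100, fails for x = -100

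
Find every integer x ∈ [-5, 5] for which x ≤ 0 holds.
Holds for: {-5, -4, -3, -2, -1, 0}
Fails for: {1, 2, 3, 4, 5}

Answer: {-5, -4, -3, -2, -1, 0}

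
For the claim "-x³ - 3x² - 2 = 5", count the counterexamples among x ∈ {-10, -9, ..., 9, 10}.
Counterexamples in [-10, 10]: {-10, -9, -8, -7, -6, -5, -4, -3, -2, -1, 0, 1, 2, 3, 4, 5, 6, 7, 8, 9, 10}.

Counting them gives 21 values.

Answer: 21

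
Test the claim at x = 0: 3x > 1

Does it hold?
x = 0: LHS = 3·0 = 0; 0 > 1 — FAILS

The relation fails at x = 0, so x = 0 is a counterexample.

Answer: No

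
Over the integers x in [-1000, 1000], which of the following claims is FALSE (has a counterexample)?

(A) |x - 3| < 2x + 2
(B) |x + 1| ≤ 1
(A) x = 0: LHS = |0 - 3| = |-3| = 3, RHS = 2·0 + 2 = 2; 3 < 2 — FAILS
(B) x = 1: LHS = |1 + 1| = |2| = 2; 2 ≤ 1 — FAILS

Answer: Both A and B are false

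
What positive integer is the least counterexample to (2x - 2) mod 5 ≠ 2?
Testing positive integers:
x = 1: LHS = (2·1 - 2) mod 5 = 0 mod 5 = 0; 0 ≠ 2 — holds
x = 2: LHS = (2·2 - 2) mod 5 = 2 mod 5 = 2; 2 ≠ 2 — FAILS  ← smallest positive counterexample

Answer: x = 2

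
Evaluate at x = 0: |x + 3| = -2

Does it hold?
x = 0: LHS = |0 + 3| = |3| = 3; 3 = -2 — FAILS

The relation fails at x = 0, so x = 0 is a counterexample.

Answer: No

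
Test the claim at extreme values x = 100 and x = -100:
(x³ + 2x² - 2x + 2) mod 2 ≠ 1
x = 100: LHS = (100³ + 2·100² - 2·100 + 2) mod 2 = 1019802 mod 2 = 0; 0 ≠ 1 — holds
x = -100: LHS = ((-100)³ + 2·(-100)² - 2·(-100) + 2) mod 2 = (-979798) mod 2 = 0; 0 ≠ 1 — holds

Answer: Yes, holds for both x = 100 and x = -100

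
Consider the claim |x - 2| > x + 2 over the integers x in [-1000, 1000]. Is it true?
The claim fails at x = 0:
x = 0: LHS = |0 - 2| = |-2| = 2, RHS = 0 + 2 = 2; 2 > 2 — FAILS

Because a single integer refutes it, the statement is false.

Answer: False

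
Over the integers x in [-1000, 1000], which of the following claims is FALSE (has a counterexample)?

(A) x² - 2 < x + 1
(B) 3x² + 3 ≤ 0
(A) x = -2: LHS = (-2)² - 2 = 2, RHS = (-2) + 1 = -1; 2 < -1 — FAILS
(B) x = 0: LHS = 3·0² + 3 = 3; 3 ≤ 0 — FAILS

Answer: Both A and B are false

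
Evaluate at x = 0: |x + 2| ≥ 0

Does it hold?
x = 0: LHS = |0 + 2| = |2| = 2; 2 ≥ 0 — holds

The relation is satisfied at x = 0.

Answer: Yes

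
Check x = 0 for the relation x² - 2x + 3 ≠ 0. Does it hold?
x = 0: LHS = 0² - 2·0 + 3 = 3; 3 ≠ 0 — holds

The relation is satisfied at x = 0.

Answer: Yes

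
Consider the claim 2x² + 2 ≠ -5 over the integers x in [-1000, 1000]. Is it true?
Over all integers in [-1000, 1000], LHS − RHS is always positive; it is smallest at x = 0, where it equals 7:
x = 0: LHS = 2·0² + 2 = 2; 2 ≠ -5 — holds
At the ends of the range:
x = -1000: LHS = 2·(-1000)² + 2 = 2000002; 2000002 ≠ -5 — holds
x = 1000: LHS = 2·1000² + 2 = 2000002; 2000002 ≠ -5 — holds
Hence LHS − RHS is never 0, i.e. the two sides are never equal, so the relation holds for every integer in [-1000, 1000].

No counterexample exists.

Answer: True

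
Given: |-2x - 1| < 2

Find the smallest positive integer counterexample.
Testing positive integers:
x = 1: LHS = |-2·1 - 1| = |-3| = 3; 3 < 2 — FAILS  ← smallest positive counterexample

Answer: x = 1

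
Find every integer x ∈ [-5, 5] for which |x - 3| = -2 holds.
An absolute value is never negative, so the left side is ≥ 0 for every x, while the right side is -2. Tightest case in [-5, 5] is x = 3:
x = 3: LHS = |3 - 3| = |0| = 0; 0 = -2 — FAILS
Hence LHS − RHS is never 0, i.e. the two sides are never equal, so the claimed relation (=) fails for every integer in [-5, 5].

Answer: None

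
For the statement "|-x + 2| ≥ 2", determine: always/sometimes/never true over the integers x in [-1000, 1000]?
Holds at x = 0: LHS = |-0 + 2| = |2| = 2; 2 ≥ 2 — holds
Fails at x = 1: LHS = |-1 + 2| = |1| = 1; 1 ≥ 2 — FAILS
It is satisfied by some integers in the range but not all.

Answer: Sometimes true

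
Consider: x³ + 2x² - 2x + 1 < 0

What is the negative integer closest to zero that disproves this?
Testing negative integers from -1 downward:
x = -1: LHS = (-1)³ + 2·(-1)² - 2·(-1) + 1 = 4; 4 < 0 — FAILS  ← closest negative counterexample to 0

Answer: x = -1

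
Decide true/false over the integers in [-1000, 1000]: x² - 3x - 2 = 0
The claim fails at x = 0:
x = 0: LHS = 0² - 3·0 - 2 = -2; -2 = 0 — FAILS

Because a single integer refutes it, the statement is false.

Answer: False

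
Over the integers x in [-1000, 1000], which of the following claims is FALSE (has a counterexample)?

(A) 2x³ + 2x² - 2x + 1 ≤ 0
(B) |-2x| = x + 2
(A) x = 0: LHS = 2·0³ + 2·0² - 2·0 + 1 = 1; 1 ≤ 0 — FAILS
(B) x = 0: LHS = |-2·0| = |0| = 0, RHS = 0 + 2 = 2; 0 = 2 — FAILS

Answer: Both A and B are false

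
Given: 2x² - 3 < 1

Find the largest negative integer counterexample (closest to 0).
Testing negative integers from -1 downward:
x = -1: LHS = 2·(-1)² - 3 = -1; -1 < 1 — holds
x = -2: LHS = 2·(-2)² - 3 = 5; 5 < 1 — FAILS  ← closest negative counterexample to 0

Answer: x = -2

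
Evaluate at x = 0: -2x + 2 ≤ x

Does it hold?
x = 0: LHS = -2·0 + 2 = 2; 2 ≤ 0 — FAILS

The relation fails at x = 0, so x = 0 is a counterexample.

Answer: No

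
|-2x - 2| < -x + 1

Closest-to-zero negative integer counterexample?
Testing negative integers from -1 downward:
x = -1: LHS = |-2·(-1) - 2| = |0| = 0, RHS = -(-1) + 1 = 2; 0 < 2 — holds
x = -2: LHS = |-2·(-2) - 2| = |2| = 2, RHS = -(-2) + 1 = 3; 2 < 3 — holds
x = -3: LHS = |-2·(-3) - 2| = |4| = 4, RHS = -(-3) + 1 = 4; 4 < 4 — FAILS  ← closest negative counterexample to 0

Answer: x = -3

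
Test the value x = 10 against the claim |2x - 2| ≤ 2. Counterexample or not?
Substitute x = 10 into the relation:
x = 10: LHS = |2·10 - 2| = |18| = 18; 18 ≤ 2 — FAILS

Since the claim fails at x = 10, this value is a counterexample.

Answer: Yes, x = 10 is a counterexample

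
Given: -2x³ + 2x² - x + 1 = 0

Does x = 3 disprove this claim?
Substitute x = 3 into the relation:
x = 3: LHS = -2·3³ + 2·3² - 3 + 1 = -38; -38 = 0 — FAILS

Since the claim fails at x = 3, this value is a counterexample.

Answer: Yes, x = 3 is a counterexample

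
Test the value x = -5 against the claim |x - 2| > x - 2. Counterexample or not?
Substitute x = -5 into the relation:
x = -5: LHS = |(-5) - 2| = |-7| = 7, RHS = (-5) - 2 = -7; 7 > -7 — holds

The claim holds here, so x = -5 is not a counterexample. (A counterexample exists elsewhere, e.g. x = 2.)

Answer: No, x = -5 is not a counterexample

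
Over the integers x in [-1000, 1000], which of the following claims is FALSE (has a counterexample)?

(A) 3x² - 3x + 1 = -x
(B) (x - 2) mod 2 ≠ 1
(A) x = 0: LHS = 3·0² - 3·0 + 1 = 1, RHS = -0 = 0; 1 = 0 — FAILS
(B) x = 1: LHS = (1 - 2) mod 2 = (-1) mod 2 = 1; 1 ≠ 1 — FAILS

Answer: Both A and B are false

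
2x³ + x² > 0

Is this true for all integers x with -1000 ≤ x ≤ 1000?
The claim fails at x = 0:
x = 0: LHS = 2·0³ + 0² = 0; 0 > 0 — FAILS

Because a single integer refutes it, the statement is false.

Answer: False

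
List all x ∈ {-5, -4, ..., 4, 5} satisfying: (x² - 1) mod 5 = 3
Holds for: {-3, -2, 2, 3}
Fails for: {-5, -4, -1, 0, 1, 4, 5}

Answer: {-3, -2, 2, 3}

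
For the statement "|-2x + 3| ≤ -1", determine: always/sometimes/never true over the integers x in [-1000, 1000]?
An absolute value is never negative, so the left side is ≥ 0 for every x, while the right side is -1. Tightest case in [-1000, 1000] is x = 1:
x = 1: LHS = |-2·1 + 3| = |1| = 1; 1 ≤ -1 — FAILS
Hence LHS − RHS is never zero or negative, i.e. LHS > RHS throughout, so the claimed relation (≤) fails for every integer in [-1000, 1000].

No integer in the range satisfies it.

Answer: Never true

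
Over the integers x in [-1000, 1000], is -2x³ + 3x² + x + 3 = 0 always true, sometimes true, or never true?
Track d = LHS − RHS over the integers in [-1000, 1000]. Equality would need d = 0, but d changes sign only between consecutive integers, jumping over 0:
x = 2: LHS = -2·2³ + 3·2² + 2 + 3 = 1; 1 = 0 — FAILS  (d = 1)
x = 3: LHS = -2·3³ + 3·3² + 3 + 3 = -21; -21 = 0 — FAILS  (d = -21)
Away from these crossings d keeps a constant sign, and checking every integer in [-1000, 1000] confirms d ≠ 0 throughout. Hence the two sides are never equal, so the claimed relation (=) fails for every integer in [-1000, 1000].

No integer in the range satisfies it.

Answer: Never true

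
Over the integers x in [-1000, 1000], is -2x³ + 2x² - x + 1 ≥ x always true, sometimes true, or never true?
Holds at x = 0: LHS = -2·0³ + 2·0² - 0 + 1 = 1; 1 ≥ 0 — holds
Fails at x = 1: LHS = -2·1³ + 2·1² - 1 + 1 = 0; 0 ≥ 1 — FAILS
It is satisfied by some integers in the range but not all.

Answer: Sometimes true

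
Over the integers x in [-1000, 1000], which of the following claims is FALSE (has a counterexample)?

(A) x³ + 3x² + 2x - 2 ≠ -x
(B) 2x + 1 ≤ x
(A) Track d = LHS − RHS over the integers in [-1000, 1000]. Equality would need d = 0, but d changes sign only between consecutive integers, jumping over 0:
x = 0: LHS = 0³ + 3·0² + 2·0 - 2 = -2, RHS = -0 = 0; -2 ≠ 0 — holds  (d = -2)
x = 1: LHS = 1³ + 3·1² + 2·1 - 2 = 4; 4 ≠ -1 — holds  (d = 5)
Away from these crossings d keeps a constant sign, and checking every integer in [-1000, 1000] confirms d ≠ 0 throughout. Hence the two sides are never equal, so the relation holds for every integer in [-1000, 1000].

(B) x = 0: LHS = 2·0 + 1 = 1; 1 ≤ 0 — FAILS

Only (B) has a counterexample.

Answer: B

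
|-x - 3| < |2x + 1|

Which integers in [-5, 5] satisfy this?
Holds for: {-5, -4, -3, -2, 3, 4, 5}
Fails for: {-1, 0, 1, 2}

Answer: {-5, -4, -3, -2, 3, 4, 5}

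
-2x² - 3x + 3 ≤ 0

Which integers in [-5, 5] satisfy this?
Holds for: {-5, -4, -3, 1, 2, 3, 4, 5}
Fails for: {-2, -1, 0}

Answer: {-5, -4, -3, 1, 2, 3, 4, 5}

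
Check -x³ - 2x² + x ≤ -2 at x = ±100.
x = 100: LHS = -100³ - 2·100² + 100 = -1019900; -1019900 ≤ -2 — holds
x = -100: LHS = -(-100)³ - 2·(-100)² + (-100) = 979900; 979900 ≤ -2 — FAILS

Answer: Partially: holds for x = 100, fails for x = -100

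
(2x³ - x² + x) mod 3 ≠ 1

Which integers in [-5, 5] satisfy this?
For a polynomial with integer coefficients, its value mod 3 depends only on x mod 3, so it suffices to check one representative of each residue class, x = 0, 1, 2:
x = 0: LHS = (2·0³ - 0² + 0) mod 3 = 0 mod 3 = 0; 0 ≠ 1 — holds
x = 1: LHS = (2·1³ - 1² + 1) mod 3 = 2 mod 3 = 2; 2 ≠ 1 — holds
x = 2: LHS = (2·2³ - 2² + 2) mod 3 = 14 mod 3 = 2; 2 ≠ 1 — holds
The relation holds in every residue class, so the relation holds for every integer in [-5, 5].

Answer: All integers in [-5, 5]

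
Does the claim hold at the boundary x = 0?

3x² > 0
x = 0: LHS = 3·0² = 0; 0 > 0 — FAILS

The relation fails at x = 0, so x = 0 is a counterexample.

Answer: No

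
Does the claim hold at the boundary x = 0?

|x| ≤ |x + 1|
x = 0: LHS = |0| = 0, RHS = |0 + 1| = |1| = 1; 0 ≤ 1 — holds

The relation is satisfied at x = 0.

Answer: Yes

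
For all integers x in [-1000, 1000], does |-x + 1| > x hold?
The claim fails at x = 1:
x = 1: LHS = |-1 + 1| = |0| = 0; 0 > 1 — FAILS

Because a single integer refutes it, the statement is false.

Answer: False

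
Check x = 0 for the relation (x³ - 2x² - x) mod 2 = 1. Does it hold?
x = 0: LHS = (0³ - 2·0² - 0) mod 2 = 0 mod 2 = 0; 0 = 1 — FAILS

The relation fails at x = 0, so x = 0 is a counterexample.

Answer: No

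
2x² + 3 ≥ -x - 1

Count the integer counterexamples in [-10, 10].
Over all integers in [-10, 10], LHS − RHS is smallest at x = 0, where it equals 4:
x = 0: LHS = 2·0² + 3 = 3, RHS = -0 - 1 = -1; 3 ≥ -1 — holds
At the ends of the range:
x = -10: LHS = 2·(-10)² + 3 = 203, RHS = -(-10) - 1 = 9; 203 ≥ 9 — holds
x = 10: LHS = 2·10² + 3 = 203, RHS = -10 - 1 = -11; 203 ≥ -11 — holds
Hence LHS − RHS is never negative, i.e. LHS ≥ RHS throughout, so the relation holds for every integer in [-10, 10].

No counterexample appears in that range.

Answer: 0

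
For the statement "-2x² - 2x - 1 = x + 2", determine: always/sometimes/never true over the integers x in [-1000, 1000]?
Over all integers in [-1000, 1000], LHS − RHS is always negative; it is closest to 0 at x = -1, where it equals -2:
x = -1: LHS = -2·(-1)² - 2·(-1) - 1 = -1, RHS = (-1) + 2 = 1; -1 = 1 — FAILS
At the ends of the range:
x = -1000: LHS = -2·(-1000)² - 2·(-1000) - 1 = -1998001, RHS = (-1000) + 2 = -998; -1998001 = -998 — FAILS
x = 1000: LHS = -2·1000² - 2·1000 - 1 = -2002001, RHS = 1000 + 2 = 1002; -2002001 = 1002 — FAILS
Hence LHS − RHS is never 0, i.e. the two sides are never equal, so the claimed relation (=) fails for every integer in [-1000, 1000].

No integer in the range satisfies it.

Answer: Never true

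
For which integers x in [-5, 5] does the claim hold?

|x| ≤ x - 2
Over all integers in [-5, 5], LHS − RHS is smallest at x = 0, where it equals 2:
x = 0: LHS = |0| = 0, RHS = 0 - 2 = -2; 0 ≤ -2 — FAILS
At the ends of the range:
x = -5: LHS = |-5| = 5, RHS = (-5) - 2 = -7; 5 ≤ -7 — FAILS
x = 5: LHS = |5| = 5, RHS = 5 - 2 = 3; 5 ≤ 3 — FAILS
Hence LHS − RHS is never zero or negative, i.e. LHS > RHS throughout, so the claimed relation (≤) fails for every integer in [-5, 5].

Answer: None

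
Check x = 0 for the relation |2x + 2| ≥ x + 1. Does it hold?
x = 0: LHS = |2·0 + 2| = |2| = 2, RHS = 0 + 1 = 1; 2 ≥ 1 — holds

The relation is satisfied at x = 0.

Answer: Yes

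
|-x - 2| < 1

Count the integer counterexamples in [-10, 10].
Counterexamples in [-10, 10]: {-10, -9, -8, -7, -6, -5, -4, -3, -1, 0, 1, 2, 3, 4, 5, 6, 7, 8, 9, 10}.

Counting them gives 20 values.

Answer: 20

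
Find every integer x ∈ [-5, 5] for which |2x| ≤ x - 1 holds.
Over all integers in [-5, 5], LHS − RHS is smallest at x = 0, where it equals 1:
x = 0: LHS = |2·0| = |0| = 0, RHS = 0 - 1 = -1; 0 ≤ -1 — FAILS
At the ends of the range:
x = -5: LHS = |2·(-5)| = |-10| = 10, RHS = (-5) - 1 = -6; 10 ≤ -6 — FAILS
x = 5: LHS = |2·5| = |10| = 10, RHS = 5 - 1 = 4; 10 ≤ 4 — FAILS
Hence LHS − RHS is never zero or negative, i.e. LHS > RHS throughout, so the claimed relation (≤) fails for every integer in [-5, 5].

Answer: None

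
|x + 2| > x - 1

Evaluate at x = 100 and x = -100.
x = 100: LHS = |100 + 2| = |102| = 102, RHS = 100 - 1 = 99; 102 > 99 — holds
x = -100: LHS = |(-100) + 2| = |-98| = 98, RHS = (-100) - 1 = -101; 98 > -101 — holds

Answer: Yes, holds for both x = 100 and x = -100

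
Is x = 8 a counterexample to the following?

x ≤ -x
Substitute x = 8 into the relation:
x = 8: 8 ≤ -8 — FAILS

Since the claim fails at x = 8, this value is a counterexample.

Answer: Yes, x = 8 is a counterexample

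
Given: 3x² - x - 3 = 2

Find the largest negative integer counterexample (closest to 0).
Testing negative integers from -1 downward:
x = -1: LHS = 3·(-1)² - (-1) - 3 = 1; 1 = 2 — FAILS  ← closest negative counterexample to 0

Answer: x = -1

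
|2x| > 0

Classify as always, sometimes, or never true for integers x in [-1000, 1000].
Holds at x = 1: LHS = |2·1| = |2| = 2; 2 > 0 — holds
Fails at x = 0: LHS = |2·0| = |0| = 0; 0 > 0 — FAILS
It is satisfied by some integers in the range but not all.

Answer: Sometimes true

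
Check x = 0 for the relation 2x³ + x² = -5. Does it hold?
x = 0: LHS = 2·0³ + 0² = 0; 0 = -5 — FAILS

The relation fails at x = 0, so x = 0 is a counterexample.

Answer: No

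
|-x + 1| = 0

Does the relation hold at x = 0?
x = 0: LHS = |-0 + 1| = |1| = 1; 1 = 0 — FAILS

The relation fails at x = 0, so x = 0 is a counterexample.

Answer: No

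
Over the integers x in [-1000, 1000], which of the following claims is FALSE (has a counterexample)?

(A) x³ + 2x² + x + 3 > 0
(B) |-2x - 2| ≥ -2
(A) x = -3: LHS = (-3)³ + 2·(-3)² + (-3) + 3 = -9; -9 > 0 — FAILS

(B) An absolute value is never negative, so the left side is ≥ 0 for every x, while the right side is -2. Tightest case in [-1000, 1000] is x = -1:
x = -1: LHS = |-2·(-1) - 2| = |0| = 0; 0 ≥ -2 — holds
Hence LHS − RHS is never negative, i.e. LHS ≥ RHS throughout, so the relation holds for every integer in [-1000, 1000].

Only (A) has a counterexample.

Answer: A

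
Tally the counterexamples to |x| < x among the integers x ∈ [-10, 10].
Counterexamples in [-10, 10]: {-10, -9, -8, -7, -6, -5, -4, -3, -2, -1, 0, 1, 2, 3, 4, 5, 6, 7, 8, 9, 10}.

Counting them gives 21 values.

Answer: 21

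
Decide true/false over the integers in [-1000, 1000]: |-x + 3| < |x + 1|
The claim fails at x = 0:
x = 0: LHS = |-0 + 3| = |3| = 3, RHS = |0 + 1| = |1| = 1; 3 < 1 — FAILS

Because a single integer refutes it, the statement is false.

Answer: False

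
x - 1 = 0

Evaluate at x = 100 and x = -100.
x = 100: LHS = 100 - 1 = 99; 99 = 0 — FAILS
x = -100: LHS = (-100) - 1 = -101; -101 = 0 — FAILS

Answer: No, fails for both x = 100 and x = -100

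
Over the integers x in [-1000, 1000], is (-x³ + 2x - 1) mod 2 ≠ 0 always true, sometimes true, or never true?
Holds at x = 0: LHS = (-0³ + 2·0 - 1) mod 2 = (-1) mod 2 = 1; 1 ≠ 0 — holds
Fails at x = 1: LHS = (-1³ + 2·1 - 1) mod 2 = 0 mod 2 = 0; 0 ≠ 0 — FAILS
It is satisfied by some integers in the range but not all.

Answer: Sometimes true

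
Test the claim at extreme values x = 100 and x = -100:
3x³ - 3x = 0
x = 100: LHS = 3·100³ - 3·100 = 2999700; 2999700 = 0 — FAILS
x = -100: LHS = 3·(-100)³ - 3·(-100) = -2999700; -2999700 = 0 — FAILS

Answer: No, fails for both x = 100 and x = -100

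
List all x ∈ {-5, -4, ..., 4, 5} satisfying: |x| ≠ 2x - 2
Holds for: {-5, -4, -3, -2, -1, 0, 1, 3, 4, 5}
Fails for: {2}

Answer: {-5, -4, -3, -2, -1, 0, 1, 3, 4, 5}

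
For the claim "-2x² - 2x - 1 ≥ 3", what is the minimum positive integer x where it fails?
Testing positive integers:
x = 1: LHS = -2·1² - 2·1 - 1 = -5; -5 ≥ 3 — FAILS  ← smallest positive counterexample

Answer: x = 1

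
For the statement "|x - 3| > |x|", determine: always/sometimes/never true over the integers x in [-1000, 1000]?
Holds at x = 0: LHS = |0 - 3| = |-3| = 3, RHS = |0| = 0; 3 > 0 — holds
Fails at x = 2: LHS = |2 - 3| = |-1| = 1, RHS = |2| = 2; 1 > 2 — FAILS
It is satisfied by some integers in the range but not all.

Answer: Sometimes true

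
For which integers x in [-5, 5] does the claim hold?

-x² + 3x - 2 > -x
Holds for: {1, 2, 3}
Fails for: {-5, -4, -3, -2, -1, 0, 4, 5}

Answer: {1, 2, 3}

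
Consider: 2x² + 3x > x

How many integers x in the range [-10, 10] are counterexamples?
Counterexamples in [-10, 10]: {-1, 0}.

Counting them gives 2 values.

Answer: 2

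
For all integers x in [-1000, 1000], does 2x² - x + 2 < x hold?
The claim fails at x = 0:
x = 0: LHS = 2·0² - 0 + 2 = 2; 2 < 0 — FAILS

Because a single integer refutes it, the statement is false.

Answer: False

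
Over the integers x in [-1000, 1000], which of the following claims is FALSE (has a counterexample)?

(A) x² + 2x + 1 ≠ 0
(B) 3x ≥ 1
(A) x = -1: LHS = (-1)² + 2·(-1) + 1 = 0; 0 ≠ 0 — FAILS
(B) x = 0: LHS = 3·0 = 0; 0 ≥ 1 — FAILS

Answer: Both A and B are false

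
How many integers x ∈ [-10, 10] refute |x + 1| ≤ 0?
Counterexamples in [-10, 10]: {-10, -9, -8, -7, -6, -5, -4, -3, -2, 0, 1, 2, 3, 4, 5, 6, 7, 8, 9, 10}.

Counting them gives 20 values.

Answer: 20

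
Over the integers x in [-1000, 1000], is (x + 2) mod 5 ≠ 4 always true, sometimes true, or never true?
Holds at x = 0: LHS = (0 + 2) mod 5 = 2 mod 5 = 2; 2 ≠ 4 — holds
Fails at x = 2: LHS = (2 + 2) mod 5 = 4 mod 5 = 4; 4 ≠ 4 — FAILS
It is satisfied by some integers in the range but not all.

Answer: Sometimes true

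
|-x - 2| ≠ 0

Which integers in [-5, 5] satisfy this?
Holds for: {-5, -4, -3, -1, 0, 1, 2, 3, 4, 5}
Fails for: {-2}

Answer: {-5, -4, -3, -1, 0, 1, 2, 3, 4, 5}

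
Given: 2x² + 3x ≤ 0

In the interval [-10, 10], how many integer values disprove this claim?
Counterexamples in [-10, 10]: {-10, -9, -8, -7, -6, -5, -4, -3, -2, 1, 2, 3, 4, 5, 6, 7, 8, 9, 10}.

Counting them gives 19 values.

Answer: 19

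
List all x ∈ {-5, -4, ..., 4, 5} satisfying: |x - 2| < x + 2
Holds for: {1, 2, 3, 4, 5}
Fails for: {-5, -4, -3, -2, -1, 0}

Answer: {1, 2, 3, 4, 5}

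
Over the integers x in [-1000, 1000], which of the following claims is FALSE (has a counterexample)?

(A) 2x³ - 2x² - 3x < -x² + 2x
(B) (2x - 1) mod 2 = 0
(A) x = 0: LHS = 2·0³ - 2·0² - 3·0 = 0, RHS = -0² + 2·0 = 0; 0 < 0 — FAILS
(B) x = 0: LHS = (2·0 - 1) mod 2 = (-1) mod 2 = 1; 1 = 0 — FAILS

Answer: Both A and B are false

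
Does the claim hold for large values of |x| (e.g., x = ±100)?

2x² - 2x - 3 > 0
x = 100: LHS = 2·100² - 2·100 - 3 = 19797; 19797 > 0 — holds
x = -100: LHS = 2·(-100)² - 2·(-100) - 3 = 20197; 20197 > 0 — holds

Answer: Yes, holds for both x = 100 and x = -100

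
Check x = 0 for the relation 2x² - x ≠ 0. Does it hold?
x = 0: LHS = 2·0² - 0 = 0; 0 ≠ 0 — FAILS

The relation fails at x = 0, so x = 0 is a counterexample.

Answer: No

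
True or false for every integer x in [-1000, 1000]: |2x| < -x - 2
The claim fails at x = 0:
x = 0: LHS = |2·0| = |0| = 0, RHS = -0 - 2 = -2; 0 < -2 — FAILS

Because a single integer refutes it, the statement is false.

Answer: False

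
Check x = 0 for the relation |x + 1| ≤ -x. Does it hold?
x = 0: LHS = |0 + 1| = |1| = 1, RHS = -0 = 0; 1 ≤ 0 — FAILS

The relation fails at x = 0, so x = 0 is a counterexample.

Answer: No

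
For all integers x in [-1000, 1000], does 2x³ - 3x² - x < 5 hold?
The claim fails at x = 3:
x = 3: LHS = 2·3³ - 3·3² - 3 = 24; 24 < 5 — FAILS

Because a single integer refutes it, the statement is false.

Answer: False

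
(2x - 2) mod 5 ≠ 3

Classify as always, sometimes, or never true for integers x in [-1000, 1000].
Holds at x = 1: LHS = (2·1 - 2) mod 5 = 0 mod 5 = 0; 0 ≠ 3 — holds
Fails at x = 0: LHS = (2·0 - 2) mod 5 = (-2) mod 5 = 3; 3 ≠ 3 — FAILS
It is satisfied by some integers in the range but not all.

Answer: Sometimes true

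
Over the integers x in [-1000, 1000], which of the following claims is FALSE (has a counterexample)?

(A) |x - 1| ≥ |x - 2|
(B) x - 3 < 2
(A) x = 0: LHS = |0 - 1| = |-1| = 1, RHS = |0 - 2| = |-2| = 2; 1 ≥ 2 — FAILS
(B) x = 5: LHS = 5 - 3 = 2; 2 < 2 — FAILS

Answer: Both A and B are false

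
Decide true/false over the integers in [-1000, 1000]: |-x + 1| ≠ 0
The claim fails at x = 1:
x = 1: LHS = |-1 + 1| = |0| = 0; 0 ≠ 0 — FAILS

Because a single integer refutes it, the statement is false.

Answer: False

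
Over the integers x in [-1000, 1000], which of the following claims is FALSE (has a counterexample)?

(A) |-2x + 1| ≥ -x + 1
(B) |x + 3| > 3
(A) Over all integers in [-1000, 1000], LHS − RHS is smallest at x = 0, where it equals 0:
x = 0: LHS = |-2·0 + 1| = |1| = 1, RHS = -0 + 1 = 1; 1 ≥ 1 — holds
At the ends of the range:
x = -1000: LHS = |-2·(-1000) + 1| = |2001| = 2001, RHS = -(-1000) + 1 = 1001; 2001 ≥ 1001 — holds
x = 1000: LHS = |-2·1000 + 1| = |-1999| = 1999, RHS = -1000 + 1 = -999; 1999 ≥ -999 — holds
Hence LHS − RHS is never negative, i.e. LHS ≥ RHS throughout, so the relation holds for every integer in [-1000, 1000].

(B) x = 0: LHS = |0 + 3| = |3| = 3; 3 > 3 — FAILS

Only (B) has a counterexample.

Answer: B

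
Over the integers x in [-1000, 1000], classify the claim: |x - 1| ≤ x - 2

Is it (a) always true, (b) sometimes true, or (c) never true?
Over all integers in [-1000, 1000], LHS − RHS is smallest at x = 1, where it equals 1:
x = 1: LHS = |1 - 1| = |0| = 0, RHS = 1 - 2 = -1; 0 ≤ -1 — FAILS
At the ends of the range:
x = -1000: LHS = |(-1000) - 1| = |-1001| = 1001, RHS = (-1000) - 2 = -1002; 1001 ≤ -1002 — FAILS
x = 1000: LHS = |1000 - 1| = |999| = 999, RHS = 1000 - 2 = 998; 999 ≤ 998 — FAILS
Hence LHS − RHS is never zero or negative, i.e. LHS > RHS throughout, so the claimed relation (≤) fails for every integer in [-1000, 1000].

No integer in the range satisfies it.

Answer: Never true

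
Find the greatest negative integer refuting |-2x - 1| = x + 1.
Testing negative integers from -1 downward:
x = -1: LHS = |-2·(-1) - 1| = |1| = 1, RHS = (-1) + 1 = 0; 1 = 0 — FAILS  ← closest negative counterexample to 0

Answer: x = -1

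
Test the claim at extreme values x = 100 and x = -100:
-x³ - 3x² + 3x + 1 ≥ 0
x = 100: LHS = -100³ - 3·100² + 3·100 + 1 = -1029699; -1029699 ≥ 0 — FAILS
x = -100: LHS = -(-100)³ - 3·(-100)² + 3·(-100) + 1 = 969701; 969701 ≥ 0 — holds

Answer: Partially: fails for x = 100, holds for x = -100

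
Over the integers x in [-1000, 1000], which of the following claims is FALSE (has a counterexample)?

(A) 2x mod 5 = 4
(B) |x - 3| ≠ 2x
(A) x = 0: LHS = (2·0) mod 5 = 0 mod 5 = 0; 0 = 4 — FAILS
(B) x = 1: LHS = |1 - 3| = |-2| = 2, RHS = 2·1 = 2; 2 ≠ 2 — FAILS

Answer: Both A and B are false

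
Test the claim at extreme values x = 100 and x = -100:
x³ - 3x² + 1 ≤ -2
x = 100: LHS = 100³ - 3·100² + 1 = 970001; 970001 ≤ -2 — FAILS
x = -100: LHS = (-100)³ - 3·(-100)² + 1 = -1029999; -1029999 ≤ -2 — holds

Answer: Partially: fails for x = 100, holds for x = -100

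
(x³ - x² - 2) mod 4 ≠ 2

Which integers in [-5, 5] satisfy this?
Holds for: {-5, -1, 3}
Fails for: {-4, -3, -2, 0, 1, 2, 4, 5}

Answer: {-5, -1, 3}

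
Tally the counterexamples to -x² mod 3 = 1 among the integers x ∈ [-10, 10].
Counterexamples in [-10, 10]: {-10, -9, -8, -7, -6, -5, -4, -3, -2, -1, 0, 1, 2, 3, 4, 5, 6, 7, 8, 9, 10}.

Counting them gives 21 values.

Answer: 21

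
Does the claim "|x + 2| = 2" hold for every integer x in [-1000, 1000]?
The claim fails at x = 1:
x = 1: LHS = |1 + 2| = |3| = 3; 3 = 2 — FAILS

Because a single integer refutes it, the statement is false.

Answer: False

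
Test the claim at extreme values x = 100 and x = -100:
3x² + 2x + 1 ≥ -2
x = 100: LHS = 3·100² + 2·100 + 1 = 30201; 30201 ≥ -2 — holds
x = -100: LHS = 3·(-100)² + 2·(-100) + 1 = 29801; 29801 ≥ -2 — holds

Answer: Yes, holds for both x = 100 and x = -100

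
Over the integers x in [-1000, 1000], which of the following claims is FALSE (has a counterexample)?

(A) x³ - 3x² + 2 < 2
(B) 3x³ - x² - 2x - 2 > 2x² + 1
(A) x = 0: LHS = 0³ - 3·0² + 2 = 2; 2 < 2 — FAILS
(B) x = 0: LHS = 3·0³ - 0² - 2·0 - 2 = -2, RHS = 2·0² + 1 = 1; -2 > 1 — FAILS

Answer: Both A and B are false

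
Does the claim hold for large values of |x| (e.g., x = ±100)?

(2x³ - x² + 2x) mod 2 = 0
x = 100: LHS = (2·100³ - 100² + 2·100) mod 2 = 1990200 mod 2 = 0; 0 = 0 — holds
x = -100: LHS = (2·(-100)³ - (-100)² + 2·(-100)) mod 2 = (-2010200) mod 2 = 0; 0 = 0 — holds

Answer: Yes, holds for both x = 100 and x = -100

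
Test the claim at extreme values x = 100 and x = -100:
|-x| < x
x = 100: LHS = |-100| = 100; 100 < 100 — FAILS
x = -100: LHS = |-(-100)| = |100| = 100; 100 < -100 — FAILS

Answer: No, fails for both x = 100 and x = -100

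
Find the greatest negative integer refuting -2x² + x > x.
Testing negative integers from -1 downward:
x = -1: LHS = -2·(-1)² + (-1) = -3; -3 > -1 — FAILS  ← closest negative counterexample to 0

Answer: x = -1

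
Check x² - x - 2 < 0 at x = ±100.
x = 100: LHS = 100² - 100 - 2 = 9898; 9898 < 0 — FAILS
x = -100: LHS = (-100)² - (-100) - 2 = 10098; 10098 < 0 — FAILS

Answer: No, fails for both x = 100 and x = -100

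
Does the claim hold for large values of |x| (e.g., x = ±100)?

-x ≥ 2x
x = 100: RHS = 2·100 = 200; -100 ≥ 200 — FAILS
x = -100: LHS = -(-100) = 100, RHS = 2·(-100) = -200; 100 ≥ -200 — holds

Answer: Partially: fails for x = 100, holds for x = -100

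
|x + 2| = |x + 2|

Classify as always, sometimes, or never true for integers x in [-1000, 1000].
LHS − RHS = 0 at every integer in [-1000, 1000]; the two sides always agree. For instance:
x = -1000: LHS = |(-1000) + 2| = |-998| = 998, RHS = |(-1000) + 2| = |-998| = 998; 998 = 998 — holds
x = 0: LHS = |0 + 2| = |2| = 2, RHS = |0 + 2| = |2| = 2; 2 = 2 — holds
x = 1000: LHS = |1000 + 2| = |1002| = 1002, RHS = |1000 + 2| = |1002| = 1002; 1002 = 1002 — holds
The sides are never unequal, so the relation holds for every integer in [-1000, 1000].

No counterexample exists.

Answer: Always true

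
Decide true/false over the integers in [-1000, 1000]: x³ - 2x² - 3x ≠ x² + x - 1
Track d = LHS − RHS over the integers in [-1000, 1000]. Equality would need d = 0, but d changes sign only between consecutive integers, jumping over 0:
x = -2: LHS = (-2)³ - 2·(-2)² - 3·(-2) = -10, RHS = (-2)² + (-2) - 1 = 1; -10 ≠ 1 — holds  (d = -11)
x = -1: LHS = (-1)³ - 2·(-1)² - 3·(-1) = 0, RHS = (-1)² + (-1) - 1 = -1; 0 ≠ -1 — holds  (d = 1)
x = 0: LHS = 0³ - 2·0² - 3·0 = 0, RHS = 0² + 0 - 1 = -1; 0 ≠ -1 — holds  (d = 1)
x = 1: LHS = 1³ - 2·1² - 3·1 = -4, RHS = 1² + 1 - 1 = 1; -4 ≠ 1 — holds  (d = -5)
x = 3: LHS = 3³ - 2·3² - 3·3 = 0, RHS = 3² + 3 - 1 = 11; 0 ≠ 11 — holds  (d = -11)
x = 4: LHS = 4³ - 2·4² - 3·4 = 20, RHS = 4² + 4 - 1 = 19; 20 ≠ 19 — holds  (d = 1)
Away from these crossings d keeps a constant sign, and checking every integer in [-1000, 1000] confirms d ≠ 0 throughout. Hence the two sides are never equal, so the relation holds for every integer in [-1000, 1000].

No counterexample exists.

Answer: True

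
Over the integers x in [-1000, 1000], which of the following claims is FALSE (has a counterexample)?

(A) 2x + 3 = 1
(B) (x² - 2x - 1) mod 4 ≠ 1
(A) x = 0: LHS = 2·0 + 3 = 3; 3 = 1 — FAILS

(B) For a polynomial with integer coefficients, its value mod 4 depends only on x mod 4, so it suffices to check one representative of each residue class, x = 0, 1, 2, 3:
x = 0: LHS = (0² - 2·0 - 1) mod 4 = (-1) mod 4 = 3; 3 ≠ 1 — holds
x = 1: LHS = (1² - 2·1 - 1) mod 4 = (-2) mod 4 = 2; 2 ≠ 1 — holds
x = 2: LHS = (2² - 2·2 - 1) mod 4 = (-1) mod 4 = 3; 3 ≠ 1 — holds
x = 3: LHS = (3² - 2·3 - 1) mod 4 = 2 mod 4 = 2; 2 ≠ 1 — holds
The relation holds in every residue class, so the relation holds for every integer in [-1000, 1000].

Only (A) has a counterexample.

Answer: A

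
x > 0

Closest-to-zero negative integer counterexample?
Testing negative integers from -1 downward:
x = -1: -1 > 0 — FAILS  ← closest negative counterexample to 0

Answer: x = -1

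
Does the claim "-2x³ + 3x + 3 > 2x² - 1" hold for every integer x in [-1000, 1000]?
The claim fails at x = 2:
x = 2: LHS = -2·2³ + 3·2 + 3 = -7, RHS = 2·2² - 1 = 7; -7 > 7 — FAILS

Because a single integer refutes it, the statement is false.

Answer: False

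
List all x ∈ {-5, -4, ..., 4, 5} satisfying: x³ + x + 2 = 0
Holds for: {-1}
Fails for: {-5, -4, -3, -2, 0, 1, 2, 3, 4, 5}

Answer: {-1}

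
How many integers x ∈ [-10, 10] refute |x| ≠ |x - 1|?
Track d = LHS − RHS over the integers in [-10, 10]. Equality would need d = 0, but d changes sign only between consecutive integers, jumping over 0:
x = 0: LHS = |0| = 0, RHS = |0 - 1| = |-1| = 1; 0 ≠ 1 — holds  (d = -1)
x = 1: LHS = |1| = 1, RHS = |1 - 1| = |0| = 0; 1 ≠ 0 — holds  (d = 1)
Away from these crossings d keeps a constant sign, and checking every integer in [-10, 10] confirms d ≠ 0 throughout. Hence the two sides are never equal, so the relation holds for every integer in [-10, 10].

No counterexample appears in that range.

Answer: 0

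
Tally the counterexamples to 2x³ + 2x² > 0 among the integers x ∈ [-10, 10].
Counterexamples in [-10, 10]: {-10, -9, -8, -7, -6, -5, -4, -3, -2, -1, 0}.

Counting them gives 11 values.

Answer: 11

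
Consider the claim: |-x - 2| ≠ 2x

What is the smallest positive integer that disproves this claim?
Testing positive integers:
x = 1: LHS = |-1 - 2| = |-3| = 3, RHS = 2·1 = 2; 3 ≠ 2 — holds
x = 2: LHS = |-2 - 2| = |-4| = 4, RHS = 2·2 = 4; 4 ≠ 4 — FAILS  ← smallest positive counterexample

Answer: x = 2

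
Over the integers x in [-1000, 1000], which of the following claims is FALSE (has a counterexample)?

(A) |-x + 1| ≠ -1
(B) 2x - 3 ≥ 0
(A) An absolute value is never negative, so the left side is ≥ 0 for every x, while the right side is -1. Tightest case in [-1000, 1000] is x = 1:
x = 1: LHS = |-1 + 1| = |0| = 0; 0 ≠ -1 — holds
Hence LHS − RHS is never 0, i.e. the two sides are never equal, so the relation holds for every integer in [-1000, 1000].

(B) x = 0: LHS = 2·0 - 3 = -3; -3 ≥ 0 — FAILS

Only (B) has a counterexample.

Answer: B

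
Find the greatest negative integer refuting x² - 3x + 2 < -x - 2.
Testing negative integers from -1 downward:
x = -1: LHS = (-1)² - 3·(-1) + 2 = 6, RHS = -(-1) - 2 = -1; 6 < -1 — FAILS  ← closest negative counterexample to 0

Answer: x = -1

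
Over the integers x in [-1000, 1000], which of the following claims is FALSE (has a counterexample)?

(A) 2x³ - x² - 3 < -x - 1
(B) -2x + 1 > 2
(A) x = 1: LHS = 2·1³ - 1² - 3 = -2, RHS = -1 - 1 = -2; -2 < -2 — FAILS
(B) x = 0: LHS = -2·0 + 1 = 1; 1 > 2 — FAILS

Answer: Both A and B are false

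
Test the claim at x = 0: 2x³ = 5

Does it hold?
x = 0: LHS = 2·0³ = 0; 0 = 5 — FAILS

The relation fails at x = 0, so x = 0 is a counterexample.

Answer: No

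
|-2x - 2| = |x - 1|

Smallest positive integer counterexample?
Testing positive integers:
x = 1: LHS = |-2·1 - 2| = |-4| = 4, RHS = |1 - 1| = |0| = 0; 4 = 0 — FAILS  ← smallest positive counterexample

Answer: x = 1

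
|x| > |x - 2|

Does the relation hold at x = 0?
x = 0: LHS = |0| = 0, RHS = |0 - 2| = |-2| = 2; 0 > 2 — FAILS

The relation fails at x = 0, so x = 0 is a counterexample.

Answer: No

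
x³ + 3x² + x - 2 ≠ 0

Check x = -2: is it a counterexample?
Substitute x = -2 into the relation:
x = -2: LHS = (-2)³ + 3·(-2)² + (-2) - 2 = 0; 0 ≠ 0 — FAILS

Since the claim fails at x = -2, this value is a counterexample.

Answer: Yes, x = -2 is a counterexample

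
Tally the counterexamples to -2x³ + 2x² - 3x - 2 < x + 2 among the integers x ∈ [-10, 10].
Counterexamples in [-10, 10]: {-10, -9, -8, -7, -6, -5, -4, -3, -2, -1}.

Counting them gives 10 values.

Answer: 10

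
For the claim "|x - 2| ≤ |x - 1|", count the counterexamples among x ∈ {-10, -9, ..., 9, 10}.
Counterexamples in [-10, 10]: {-10, -9, -8, -7, -6, -5, -4, -3, -2, -1, 0, 1}.

Counting them gives 12 values.

Answer: 12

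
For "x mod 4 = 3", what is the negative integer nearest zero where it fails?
Testing negative integers from -1 downward:
x = -1: LHS = (-1) mod 4 = 3; 3 = 3 — holds
x = -2: LHS = (-2) mod 4 = 2; 2 = 3 — FAILS  ← closest negative counterexample to 0

Answer: x = -2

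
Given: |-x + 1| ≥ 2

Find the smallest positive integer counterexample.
Testing positive integers:
x = 1: LHS = |-1 + 1| = |0| = 0; 0 ≥ 2 — FAILS  ← smallest positive counterexample

Answer: x = 1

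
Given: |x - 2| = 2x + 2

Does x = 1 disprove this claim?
Substitute x = 1 into the relation:
x = 1: LHS = |1 - 2| = |-1| = 1, RHS = 2·1 + 2 = 4; 1 = 4 — FAILS

Since the claim fails at x = 1, this value is a counterexample.

Answer: Yes, x = 1 is a counterexample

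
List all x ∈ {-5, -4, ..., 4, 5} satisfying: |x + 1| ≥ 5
Holds for: {4, 5}
Fails for: {-5, -4, -3, -2, -1, 0, 1, 2, 3}

Answer: {4, 5}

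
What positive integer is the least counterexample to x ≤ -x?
Testing positive integers:
x = 1: 1 ≤ -1 — FAILS  ← smallest positive counterexample

Answer: x = 1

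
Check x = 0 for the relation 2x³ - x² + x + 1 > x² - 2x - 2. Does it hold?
x = 0: LHS = 2·0³ - 0² + 0 + 1 = 1, RHS = 0² - 2·0 - 2 = -2; 1 > -2 — holds

The relation is satisfied at x = 0.

Answer: Yes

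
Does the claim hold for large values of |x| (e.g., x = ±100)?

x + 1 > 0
x = 100: LHS = 100 + 1 = 101; 101 > 0 — holds
x = -100: LHS = (-100) + 1 = -99; -99 > 0 — FAILS

Answer: Partially: holds for x = 100, fails for x = -100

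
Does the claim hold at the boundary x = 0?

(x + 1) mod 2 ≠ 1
x = 0: LHS = (0 + 1) mod 2 = 1 mod 2 = 1; 1 ≠ 1 — FAILS

The relation fails at x = 0, so x = 0 is a counterexample.

Answer: No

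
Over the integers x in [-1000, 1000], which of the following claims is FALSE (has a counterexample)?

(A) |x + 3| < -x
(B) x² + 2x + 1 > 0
(A) x = 0: LHS = |0 + 3| = |3| = 3, RHS = -0 = 0; 3 < 0 — FAILS
(B) x = -1: LHS = (-1)² + 2·(-1) + 1 = 0; 0 > 0 — FAILS

Answer: Both A and B are false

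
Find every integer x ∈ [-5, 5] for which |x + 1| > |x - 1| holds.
Holds for: {1, 2, 3, 4, 5}
Fails for: {-5, -4, -3, -2, -1, 0}

Answer: {1, 2, 3, 4, 5}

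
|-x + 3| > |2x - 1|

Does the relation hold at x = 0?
x = 0: LHS = |-0 + 3| = |3| = 3, RHS = |2·0 - 1| = |-1| = 1; 3 > 1 — holds

The relation is satisfied at x = 0.

Answer: Yes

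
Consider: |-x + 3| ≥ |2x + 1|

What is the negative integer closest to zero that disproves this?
Testing negative integers from -1 downward:
x = -1: LHS = |-(-1) + 3| = |4| = 4, RHS = |2·(-1) + 1| = |-1| = 1; 4 ≥ 1 — holds
x = -2: LHS = |-(-2) + 3| = |5| = 5, RHS = |2·(-2) + 1| = |-3| = 3; 5 ≥ 3 — holds
x = -3: LHS = |-(-3) + 3| = |6| = 6, RHS = |2·(-3) + 1| = |-5| = 5; 6 ≥ 5 — holds
x = -4: LHS = |-(-4) + 3| = |7| = 7, RHS = |2·(-4) + 1| = |-7| = 7; 7 ≥ 7 — holds
x = -5: LHS = |-(-5) + 3| = |8| = 8, RHS = |2·(-5) + 1| = |-9| = 9; 8 ≥ 9 — FAILS  ← closest negative counterexample to 0

Answer: x = -5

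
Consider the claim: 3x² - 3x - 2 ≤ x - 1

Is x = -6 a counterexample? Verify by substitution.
Substitute x = -6 into the relation:
x = -6: LHS = 3·(-6)² - 3·(-6) - 2 = 124, RHS = (-6) - 1 = -7; 124 ≤ -7 — FAILS

Since the claim fails at x = -6, this value is a counterexample.

Answer: Yes, x = -6 is a counterexample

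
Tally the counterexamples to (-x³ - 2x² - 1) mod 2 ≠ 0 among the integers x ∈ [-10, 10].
Counterexamples in [-10, 10]: {-9, -7, -5, -3, -1, 1, 3, 5, 7, 9}.

Counting them gives 10 values.

Answer: 10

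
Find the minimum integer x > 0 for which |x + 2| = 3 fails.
Testing positive integers:
x = 1: LHS = |1 + 2| = |3| = 3; 3 = 3 — holds
x = 2: LHS = |2 + 2| = |4| = 4; 4 = 3 — FAILS  ← smallest positive counterexample

Answer: x = 2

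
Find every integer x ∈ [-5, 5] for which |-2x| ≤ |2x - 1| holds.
Holds for: {-5, -4, -3, -2, -1, 0}
Fails for: {1, 2, 3, 4, 5}

Answer: {-5, -4, -3, -2, -1, 0}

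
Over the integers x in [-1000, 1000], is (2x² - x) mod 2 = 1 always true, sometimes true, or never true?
Holds at x = 1: LHS = (2·1² - 1) mod 2 = 1 mod 2 = 1; 1 = 1 — holds
Fails at x = 0: LHS = (2·0² - 0) mod 2 = 0 mod 2 = 0; 0 = 1 — FAILS
It is satisfied by some integers in the range but not all.

Answer: Sometimes true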